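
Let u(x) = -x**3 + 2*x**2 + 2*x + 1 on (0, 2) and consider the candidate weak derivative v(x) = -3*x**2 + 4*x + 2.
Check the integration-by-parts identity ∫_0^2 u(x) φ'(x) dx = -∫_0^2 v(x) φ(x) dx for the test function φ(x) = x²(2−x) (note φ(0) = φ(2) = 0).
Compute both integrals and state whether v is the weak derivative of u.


LHS = -8/3, RHS = -8/3. Yes, v = u' weakly.

u(x) = -x**3 + 2*x**2 + 2*x + 1, classical derivative u'(x) = -3*x**2 + 4*x + 2.
φ(x) = x²(2−x), so φ'(x) = x*(4 - 3*x).
Note φ(0) = φ(2) = 0, so the boundary term u·φ vanishes.
LHS = ∫_0^2 u(x) φ'(x) dx = ∫_0^2 (3*x^5 - 10*x^4 + 2*x^3 + 5*x^2 + 4*x) dx. Term by term:
  ∫_0^2 3*x^5 dx = 32;  ∫_0^2 -10*x^4 dx = -64;  ∫_0^2 2*x^3 dx = 8;
  ∫_0^2 5*x^2 dx = 40/3;  ∫_0^2 4*x dx = 8.
Sum: 32 − 64 + 8 + 40/3 + 8 = -8/3.
So LHS = -8/3.
∫_0^2 v(x) φ(x) dx = ∫_0^2 (3*x^5 - 10*x^4 + 6*x^3 + 4*x^2) dx. Term by term:
  ∫_0^2 3*x^5 dx = 32;  ∫_0^2 -10*x^4 dx = -64;  ∫_0^2 6*x^3 dx = 24;
  ∫_0^2 4*x^2 dx = 32/3.
Sum: 32 − 64 + 24 + 32/3 = 8/3.
So RHS = -∫_0^2 v(x) φ(x) dx = -8/3.
LHS = RHS, so the identity holds for this test φ.
Moreover u is smooth here and v(x) = u'(x) = -3*x**2 + 4*x + 2 pointwise, so the identity holds for every test function. Hence v is the weak derivative of u.


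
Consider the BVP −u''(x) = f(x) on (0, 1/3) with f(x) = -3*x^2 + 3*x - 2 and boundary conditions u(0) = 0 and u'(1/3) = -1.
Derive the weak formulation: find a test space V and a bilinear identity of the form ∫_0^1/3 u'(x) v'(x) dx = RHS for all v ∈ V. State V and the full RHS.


V = {v ∈ H^1(0, 1/3) : v(0) = 0} (test functions vanish at x = 0 where u is specified); weak form: ∫_0^1/3 u'v' dx = ∫_0^1/3 (-3*x^2 + 3*x - 2) v dx − v(1/3) for all v ∈ V.

Multiply both sides by a test function v and integrate from 0 to 1/3:
  ∫_0^1/3 −u''(x) v(x) dx = ∫_0^1/3 f(x) v(x) dx.
Integrate the LHS by parts once:
  ∫_0^1/3 −u'' v dx = −[u'(x) v(x)]_0^1/3 + ∫_0^1/3 u'(x) v'(x) dx.
Thus ∫_0^1/3 u'(x) v'(x) dx = ∫_0^1/3 f(x) v(x) dx + [u'(x) v(x)]_0^1/3.
Choose V so that boundary terms are either known or forced to vanish.
Mixed BC: u(0) = 0 (Dirichlet) and u'(1/3) = -1 (Neumann). Define V = {v ∈ H^1(0, 1/3) : v(0) = 0}. Then [u' v]_0^1/3 = u'(1/3)·v(1/3) − u'(0)·0 = − v(1/3).
Weak formulation: find u (satisfying any essential BC) such that ∫_0^1/3 u'(x) v'(x) dx = ∫_0^1/3 f v dx − v(1/3) for all v ∈ V (Dirichlet at 0 absorbed into V; Neumann datum at x = 1/3 contributes the boundary term).
Substituting f(x) = -3*x^2 + 3*x - 2, the right-hand side is ∫_0^1/3 (-3*x^2 + 3*x - 2) v dx − v(1/3).


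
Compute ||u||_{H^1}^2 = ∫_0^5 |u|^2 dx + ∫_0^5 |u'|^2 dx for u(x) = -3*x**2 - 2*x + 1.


||u||_{H^1}^2 = 27575/3

The H^1 norm (squared) on an interval (0, L) is
  ||u||_{H^1}^2 = ∫_0^L u(x)^2 dx + ∫_0^L u'(x)^2 dx.
Compute u'(x) = -6*x - 2.
Then u(x)^2 = 9*x**4 + 12*x**3 - 2*x**2 - 4*x + 1 and u'(x)^2 = 36*x**2 + 24*x + 4.
Integrate each monomial from 0 to 5 using ∫_0^5 c·x^n dx = c·5^(n+1)/(n+1):
  ∫_0^5 u(x)^2 dx = ∫_0^5 (9*x^4 + 12*x^3 - 2*x^2 - 4*x + 1) dx. Term by term:
    ∫_0^5 9*x^4 dx = 5625;  ∫_0^5 12*x^3 dx = 1875;  ∫_0^5 -2*x^2 dx = -250/3;
    ∫_0^5 -4*x dx = -50;  ∫_0^5 1 dx = 5.
  Sum: 5625 + 1875 − 250/3 − 50 + 5 = 22115/3.
  ∫_0^5 u'(x)^2 dx = ∫_0^5 (36*x^2 + 24*x + 4) dx. Term by term:
    ∫_0^5 36*x^2 dx = 1500;  ∫_0^5 24*x dx = 300;  ∫_0^5 4 dx = 20.
  Sum: 1500 + 300 + 20 = 1820.
Adding: ||u||_{H^1}^2 = 22115/3 + 1820 = 27575/3.


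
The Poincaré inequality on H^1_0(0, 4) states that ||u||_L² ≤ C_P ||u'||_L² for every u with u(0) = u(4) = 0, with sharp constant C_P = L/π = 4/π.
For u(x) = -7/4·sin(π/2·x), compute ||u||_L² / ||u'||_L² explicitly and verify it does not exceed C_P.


||u||_L² / ||u'||_L² = 2/π < C_P = 4/π.

u(x) = -7/4·sin(π/2·x), so u'(x) = -7*π*cos(π*x/2)/8.
Writing u(x) = A·sin(kπx/L) with A = -7/4 and k = 2, use ∫_0^L sin²(kπx/L) dx = L/2 and ∫_0^L cos²(kπx/L) dx = L/2.
u² = 49/16·sin²(π/2·x) and (u')² = 49*π^2/64·cos²(π/2·x), and each of sin², cos² integrates to L/2 = 2 over (0, 4).
∫_0^4 u² dx = 49/8, so ||u||_L² = 7*sqrt(2)/4.
∫_0^4 (u')² dx = 49*π^2/32, so ||u'||_L² = 7*sqrt(2)*π/8.
Ratio ||u||_L² / ||u'||_L² = 2/π.
Sharp Poincaré constant on H^1_0(0, 4) is C_P = L/π = 4/π, achieved by sin(π/4·x).
This is the k = 2 harmonic; the ratio L/(kπ) is strictly less than C_P = L/π, consistent with the sharp inequality ||u||_L² ≤ C_P ||u'||_L².


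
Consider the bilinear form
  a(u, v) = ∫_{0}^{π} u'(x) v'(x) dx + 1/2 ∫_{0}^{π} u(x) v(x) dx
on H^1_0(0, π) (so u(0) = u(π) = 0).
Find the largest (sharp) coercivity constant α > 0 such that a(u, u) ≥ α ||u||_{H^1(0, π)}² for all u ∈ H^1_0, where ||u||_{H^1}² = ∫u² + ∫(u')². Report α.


α = 3/4

Coercivity of a(·,·) on H^1_0(0, π) means a(u, u) ≥ α ||u||_{H^1}² for every u ∈ H^1_0.
The interval has length L = π, and Poincaré/coercivity depend only on L. Here a(u, u) = ∫(u')² + (1/2)·∫u².
Here 0 < c = 1/2 < 1. The condition a(u,u) ≥ α||u||_{H^1}² reads (1−α)∫(u')² ≥ (α−c)∫u². Any admissible α is ≤ 1 (rapidly oscillating u have ∫u²/∫(u')² → 0), and α = 1 would force 0 ≥ (1−c)∫u², impossible since c < 1; so 1−α > 0. By the sharp Poincaré inequality on H^1_0 of an interval of length L, ∫(u')² ≥ (π/L)²∫u² with equality for the first sine mode sin(π(x−x₀)/L) (x₀ the left endpoint), so the inequality holds for all u iff (1−α)(π/L)² ≥ α − c, i.e. α ≤ ((π/L)² + c)/((π/L)² + 1) = (1 + c(L/π)²)/(1 + (L/π)²). With (π/L)² = 1 and c = 1/2, the largest admissible constant is α = ((π/L)² + c)/((π/L)² + 1).
Simplifying, α = 3/4.


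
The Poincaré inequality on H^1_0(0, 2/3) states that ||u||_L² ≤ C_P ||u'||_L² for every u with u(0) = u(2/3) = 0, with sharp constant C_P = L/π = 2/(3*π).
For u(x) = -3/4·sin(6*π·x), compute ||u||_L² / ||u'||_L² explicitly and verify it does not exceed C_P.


||u||_L² / ||u'||_L² = 1/(6*π) < C_P = 2/(3*π).

u(x) = -3/4·sin(6*π·x), so u'(x) = -9*π*cos(6*π*x)/2.
Writing u(x) = A·sin(kπx/L) with A = -3/4 and k = 4, use ∫_0^L sin²(kπx/L) dx = L/2 and ∫_0^L cos²(kπx/L) dx = L/2.
u² = 9/16·sin²(6*π·x) and (u')² = 81*π^2/4·cos²(6*π·x), and each of sin², cos² integrates to L/2 = 1/3 over (0, 2/3).
∫_0^2/3 u² dx = 3/16, so ||u||_L² = sqrt(3)/4.
∫_0^2/3 (u')² dx = 27*π^2/4, so ||u'||_L² = 3*sqrt(3)*π/2.
Ratio ||u||_L² / ||u'||_L² = 1/(6*π).
Sharp Poincaré constant on H^1_0(0, 2/3) is C_P = L/π = 2/(3*π), achieved by sin(3*π/2·x).
This is the k = 4 harmonic; the ratio L/(kπ) is strictly less than C_P = L/π, consistent with the sharp inequality ||u||_L² ≤ C_P ||u'||_L².


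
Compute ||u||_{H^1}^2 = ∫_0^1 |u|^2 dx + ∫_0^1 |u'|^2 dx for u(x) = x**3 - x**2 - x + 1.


||u||_{H^1}^2 = 148/105

The H^1 norm (squared) on an interval (0, L) is
  ||u||_{H^1}^2 = ∫_0^L u(x)^2 dx + ∫_0^L u'(x)^2 dx.
Compute u'(x) = 3*x**2 - 2*x - 1.
Then u(x)^2 = x**6 - 2*x**5 - x**4 + 4*x**3 - x**2 - 2*x + 1 and u'(x)^2 = 9*x**4 - 12*x**3 - 2*x**2 + 4*x + 1.
Integrate each monomial from 0 to 1 using ∫_0^1 c·x^n dx = c·1^(n+1)/(n+1):
  ∫_0^1 u(x)^2 dx = ∫_0^1 (x^6 - 2*x^5 - x^4 + 4*x^3 - x^2 - 2*x + 1) dx. Term by term:
    ∫_0^1 x^6 dx = 1/7;  ∫_0^1 -2*x^5 dx = -1/3;  ∫_0^1 -x^4 dx = -1/5;
    ∫_0^1 4*x^3 dx = 1;  ∫_0^1 -x^2 dx = -1/3;  ∫_0^1 -2*x dx = -1;
    ∫_0^1 1 dx = 1.
  Sum: 1/7 − 1/3 − 1/5 + 1 − 1/3 − 1 + 1 = 29/105.
  ∫_0^1 u'(x)^2 dx = ∫_0^1 (9*x^4 - 12*x^3 - 2*x^2 + 4*x + 1) dx. Term by term:
    ∫_0^1 9*x^4 dx = 9/5;  ∫_0^1 -12*x^3 dx = -3;  ∫_0^1 -2*x^2 dx = -2/3;
    ∫_0^1 4*x dx = 2;  ∫_0^1 1 dx = 1.
  Sum: 9/5 − 3 − 2/3 + 2 + 1 = 17/15.
Adding: ||u||_{H^1}^2 = 29/105 + 17/15 = 148/105.


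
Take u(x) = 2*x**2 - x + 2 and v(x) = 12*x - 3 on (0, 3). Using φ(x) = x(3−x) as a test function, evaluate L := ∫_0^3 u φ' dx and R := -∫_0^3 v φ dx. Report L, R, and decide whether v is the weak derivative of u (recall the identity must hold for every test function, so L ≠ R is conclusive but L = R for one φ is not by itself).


LHS = -45/2, RHS = -135/2. No, v is not the weak derivative of u.

u(x) = 2*x**2 - x + 2, classical derivative u'(x) = 4*x - 1.
φ(x) = x(3−x), so φ'(x) = 3 - 2*x.
Note φ(0) = φ(3) = 0, so the boundary term u·φ vanishes.
LHS = ∫_0^3 u(x) φ'(x) dx = ∫_0^3 (-4*x^3 + 8*x^2 - 7*x + 6) dx. Term by term:
  ∫_0^3 -4*x^3 dx = -81;  ∫_0^3 8*x^2 dx = 72;  ∫_0^3 -7*x dx = -63/2;
  ∫_0^3 6 dx = 18.
Sum: -81 + 72 − 63/2 + 18 = -45/2.
So LHS = -45/2.
∫_0^3 v(x) φ(x) dx = ∫_0^3 (-12*x^3 + 39*x^2 - 9*x) dx. Term by term:
  ∫_0^3 -12*x^3 dx = -243;  ∫_0^3 39*x^2 dx = 351;  ∫_0^3 -9*x dx = -81/2.
Sum: -243 + 351 − 81/2 = 135/2.
So RHS = -∫_0^3 v(x) φ(x) dx = -135/2.
LHS − RHS = 45 ≠ 0, so the identity fails.
(For a valid weak derivative the identity must hold for EVERY test function, in particular this one. The failure shows v is NOT the weak derivative of u.)
Correct weak derivative would be u'(x) = 4*x - 1.


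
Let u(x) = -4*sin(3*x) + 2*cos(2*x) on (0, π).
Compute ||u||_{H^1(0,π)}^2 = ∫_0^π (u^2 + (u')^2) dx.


||u||_{H^1(0,π)}^2 = -96 + 90*π

u'(x) = -4*sin(2*x) - 12*cos(3*x).
Expand u² and (u')² and integrate term by term on (0, π), using: for integers n ≥ 1, ∫_0^π sin²(nx) dx = ∫_0^π cos²(nx) dx = π/2; for n ≠ n', ∫_0^π sin(nx)sin(n'x) dx = ∫_0^π cos(nx)cos(n'x) dx = 0; and by product-to-sum, ∫_0^π sin(nx)cos(n'x) dx = ½∫_0^π [sin((n+n')x) + sin((n−n')x)] dx, which is 0 when n+n' is even and 2n/(n²−n'²) when n+n' is odd (it need not vanish on (0, π)).
  u² squared terms: (-4)²·∫sin(3x)² dx = 16·π/2 = 8*π;  (2)²·∫cos(2x)² dx = 4·π/2 = 2*π.
  u² cross terms: 2·(-4)·(2)·∫sin(3x)·cos(2x) dx = -16·(6/5) = -96/5.
  So ∫_0^π u² dx = 8*π + 2*π − 96/5 = -96/5 + 10*π.
  (u')² squared terms: (-12)²·∫cos(3x)² dx = 144·π/2 = 72*π;  (-4)²·∫sin(2x)² dx = 16·π/2 = 8*π.
  (u')² cross terms: 2·(-12)·(-4)·∫cos(3x)·sin(2x) dx = 96·(-4/5) = -384/5.
  So ∫_0^π (u')² dx = 72*π + 8*π − 384/5 = -384/5 + 80*π.
||u||_{H^1}^2 = (-96/5 + 10*π) + (-384/5 + 80*π) = -96 + 90*π.


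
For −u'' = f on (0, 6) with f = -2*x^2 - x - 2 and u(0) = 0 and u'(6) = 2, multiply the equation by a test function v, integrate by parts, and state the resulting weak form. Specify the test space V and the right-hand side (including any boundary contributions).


V = {v ∈ H^1(0, 6) : v(0) = 0} (test functions vanish at x = 0 where u is specified); weak form: ∫_0^6 u'v' dx = ∫_0^6 (-2*x^2 - x - 2) v dx + 2·v(6) for all v ∈ V.

Multiply both sides by a test function v and integrate from 0 to 6:
  ∫_0^6 −u''(x) v(x) dx = ∫_0^6 f(x) v(x) dx.
Integrate the LHS by parts once:
  ∫_0^6 −u'' v dx = −[u'(x) v(x)]_0^6 + ∫_0^6 u'(x) v'(x) dx.
Thus ∫_0^6 u'(x) v'(x) dx = ∫_0^6 f(x) v(x) dx + [u'(x) v(x)]_0^6.
Choose V so that boundary terms are either known or forced to vanish.
Mixed BC: u(0) = 0 (Dirichlet) and u'(6) = 2 (Neumann). Define V = {v ∈ H^1(0, 6) : v(0) = 0}. Then [u' v]_0^6 = u'(6)·v(6) − u'(0)·0 = 2·v(6).
Weak formulation: find u (satisfying any essential BC) such that ∫_0^6 u'(x) v'(x) dx = ∫_0^6 f v dx + 2·v(6) for all v ∈ V (Dirichlet at 0 absorbed into V; Neumann datum at x = 6 contributes the boundary term).
Substituting f(x) = -2*x^2 - x - 2, the right-hand side is ∫_0^6 (-2*x^2 - x - 2) v dx + 2·v(6).


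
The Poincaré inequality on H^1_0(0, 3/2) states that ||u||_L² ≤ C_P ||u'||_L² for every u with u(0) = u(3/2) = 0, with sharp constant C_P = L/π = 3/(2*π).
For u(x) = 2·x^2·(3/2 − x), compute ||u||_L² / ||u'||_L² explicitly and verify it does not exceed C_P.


||u||_L² / ||u'||_L² = 3*sqrt(14)/28 < C_P = 3/(2*π).

u(x) = 2·x^2·(3/2 − x), so u'(x) = 6*x*(1 - x).
u(x) = 2·x^2·(3/2 − x) vanishes at x = 0 and x = 3/2, so u ∈ H^1_0(0, 3/2). Differentiate via the product rule and integrate the resulting polynomials term by term.
  ∫_0^3/2 u² dx = ∫_0^3/2 (4*x^6 - 12*x^5 + 9*x^4) dx. Term by term:
    ∫_0^3/2 4*x^6 dx = 2187/224;  ∫_0^3/2 -12*x^5 dx = -729/32;  ∫_0^3/2 9*x^4 dx = 2187/160.
  Sum: 2187/224 − 729/32 + 2187/160 = 729/1120.
  ∫_0^3/2 (u')² dx = ∫_0^3/2 (36*x^4 - 72*x^3 + 36*x^2) dx. Term by term:
    ∫_0^3/2 36*x^4 dx = 2187/40;  ∫_0^3/2 -72*x^3 dx = -729/8;  ∫_0^3/2 36*x^2 dx = 81/2.
  Sum: 2187/40 − 729/8 + 81/2 = 81/20.
∫_0^3/2 u² dx = 729/1120, so ||u||_L² = 27*sqrt(70)/280.
∫_0^3/2 (u')² dx = 81/20, so ||u'||_L² = 9*sqrt(5)/10.
Ratio ||u||_L² / ||u'||_L² = 3*sqrt(14)/28.
Sharp Poincaré constant on H^1_0(0, 3/2) is C_P = L/π = 3/(2*π), achieved by sin(2*π/3·x).
A polynomial bump cannot attain the sharp Poincaré constant (only the first sine eigenfunction does), so the ratio is strictly less than C_P, consistent with ||u||_L² ≤ C_P ||u'||_L².


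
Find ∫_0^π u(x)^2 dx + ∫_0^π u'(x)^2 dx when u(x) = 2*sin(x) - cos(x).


||u||_{H^1(0,π)}^2 = 5*π

u'(x) = sin(x) + 2*cos(x).
Expand u² and (u')² and integrate term by term on (0, π), using: for integers n ≥ 1, ∫_0^π sin²(nx) dx = ∫_0^π cos²(nx) dx = π/2; for n ≠ n', ∫_0^π sin(nx)sin(n'x) dx = ∫_0^π cos(nx)cos(n'x) dx = 0; and by product-to-sum, ∫_0^π sin(nx)cos(n'x) dx = ½∫_0^π [sin((n+n')x) + sin((n−n')x)] dx, which is 0 when n+n' is even and 2n/(n²−n'²) when n+n' is odd (it need not vanish on (0, π)).
  u² squared terms: (-1)²·∫cos(x)² dx = 1·π/2 = π/2;  (2)²·∫sin(x)² dx = 4·π/2 = 2*π.
  u² cross terms: 2·(-1)·(2)·∫cos(x)·sin(x) dx = -4·(0) = 0.
  So ∫_0^π u² dx = π/2 + 2*π + 0 = 5*π/2.
  (u')² squared terms: (2)²·∫cos(x)² dx = 4·π/2 = 2*π;  (1)²·∫sin(x)² dx = 1·π/2 = π/2.
  (u')² cross terms: 2·(2)·(1)·∫cos(x)·sin(x) dx = 4·(0) = 0.
  So ∫_0^π (u')² dx = 2*π + π/2 + 0 = 5*π/2.
||u||_{H^1}^2 = (5*π/2) + (5*π/2) = 5*π.


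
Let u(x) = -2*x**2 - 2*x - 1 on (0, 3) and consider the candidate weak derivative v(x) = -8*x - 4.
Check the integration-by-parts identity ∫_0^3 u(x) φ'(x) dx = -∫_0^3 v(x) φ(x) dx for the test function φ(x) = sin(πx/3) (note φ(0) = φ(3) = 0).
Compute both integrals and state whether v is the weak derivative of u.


LHS = 48/π, RHS = 96/π. No, v is not the weak derivative of u.

u(x) = -2*x**2 - 2*x - 1, classical derivative u'(x) = -4*x - 2.
φ(x) = sin(πx/3), so φ'(x) = π*cos(π*x/3)/3.
Note φ(0) = φ(3) = 0, so the boundary term u·φ vanishes.
LHS = ∫_0^3 u(x) φ'(x) dx = ∫_0^3 (-2*π*x^2*cos(π*x/3)/3 - 2*π*x*cos(π*x/3)/3 - π*cos(π*x/3)/3) dx. Term by term:
  ∫_0^3 -π*cos(π*x/3)/3 dx = 0;  ∫_0^3 -2*π*x*cos(π*x/3)/3 dx = 12/π;  ∫_0^3 -2*π*x^2*cos(π*x/3)/3 dx = 36/π.
Sum: 0 + 12/π + 36/π = 48/π.
So LHS = 48/π.
∫_0^3 v(x) φ(x) dx = ∫_0^3 (-8*x*sin(π*x/3) - 4*sin(π*x/3)) dx. Term by term:
  ∫_0^3 -4*sin(π*x/3) dx = -24/π;  ∫_0^3 -8*x*sin(π*x/3) dx = -72/π.
Sum: -24/π − 72/π = -96/π.
So RHS = -∫_0^3 v(x) φ(x) dx = 96/π.
LHS − RHS = -48/π ≠ 0, so the identity fails.
(For a valid weak derivative the identity must hold for EVERY test function, in particular this one. The failure shows v is NOT the weak derivative of u.)
Correct weak derivative would be u'(x) = -4*x - 2.


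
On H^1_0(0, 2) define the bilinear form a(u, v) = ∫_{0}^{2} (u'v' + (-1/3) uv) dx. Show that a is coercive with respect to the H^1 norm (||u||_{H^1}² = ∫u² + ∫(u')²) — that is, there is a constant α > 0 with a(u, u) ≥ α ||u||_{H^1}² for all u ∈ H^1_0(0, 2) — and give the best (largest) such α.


α = (-4/3 + π^2)/(4 + π^2)

Coercivity of a(·,·) on H^1_0(0, 2) means a(u, u) ≥ α ||u||_{H^1}² for every u ∈ H^1_0.
The interval has length L = 2, and Poincaré/coercivity depend only on L. Here a(u, u) = ∫(u')² + (-1/3)·∫u².
Here c = -1/3 < 0 with |c| < (π/L)² = π^2/4, so coercivity still holds. The condition a(u,u) ≥ α||u||_{H^1}² reads (1−α)∫(u')² ≥ (α−c)∫u². Any admissible α is ≤ 1 (rapidly oscillating u have ∫u²/∫(u')² → 0), and α = 1 would force 0 ≥ (1−c)∫u², impossible since c < 1; so 1−α > 0. By the sharp Poincaré inequality on H^1_0 of an interval of length L, ∫(u')² ≥ (π/L)²∫u² with equality for the first sine mode sin(π(x−x₀)/L) (x₀ the left endpoint), so the inequality holds for all u iff (1−α)(π/L)² ≥ α − c, i.e. α ≤ ((π/L)² + c)/((π/L)² + 1) = (1 + c(L/π)²)/(1 + (L/π)²). (Direct route, valid since c ≤ 0: Poincaré gives c∫u² ≥ c(L/π)²∫(u')², so a(u,u) ≥ (1 + c(L/π)²)∫(u')², while ||u||_{H^1}² ≤ (1 + (L/π)²)∫(u')²; dividing yields the same α.) With (π/L)² = π^2/4 and c = -1/3, the largest admissible constant is α = ((π/L)² + c)/((π/L)² + 1).
Simplifying, α = (-4/3 + π^2)/(4 + π^2).


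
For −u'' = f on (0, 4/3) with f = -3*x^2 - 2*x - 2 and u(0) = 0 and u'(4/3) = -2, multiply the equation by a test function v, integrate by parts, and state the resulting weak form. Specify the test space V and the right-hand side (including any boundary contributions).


V = {v ∈ H^1(0, 4/3) : v(0) = 0} (test functions vanish at x = 0 where u is specified); weak form: ∫_0^4/3 u'v' dx = ∫_0^4/3 (-3*x^2 - 2*x - 2) v dx − 2·v(4/3) for all v ∈ V.

Multiply both sides by a test function v and integrate from 0 to 4/3:
  ∫_0^4/3 −u''(x) v(x) dx = ∫_0^4/3 f(x) v(x) dx.
Integrate the LHS by parts once:
  ∫_0^4/3 −u'' v dx = −[u'(x) v(x)]_0^4/3 + ∫_0^4/3 u'(x) v'(x) dx.
Thus ∫_0^4/3 u'(x) v'(x) dx = ∫_0^4/3 f(x) v(x) dx + [u'(x) v(x)]_0^4/3.
Choose V so that boundary terms are either known or forced to vanish.
Mixed BC: u(0) = 0 (Dirichlet) and u'(4/3) = -2 (Neumann). Define V = {v ∈ H^1(0, 4/3) : v(0) = 0}. Then [u' v]_0^4/3 = u'(4/3)·v(4/3) − u'(0)·0 = − 2·v(4/3).
Weak formulation: find u (satisfying any essential BC) such that ∫_0^4/3 u'(x) v'(x) dx = ∫_0^4/3 f v dx − 2·v(4/3) for all v ∈ V (Dirichlet at 0 absorbed into V; Neumann datum at x = 4/3 contributes the boundary term).
Substituting f(x) = -3*x^2 - 2*x - 2, the right-hand side is ∫_0^4/3 (-3*x^2 - 2*x - 2) v dx − 2·v(4/3).


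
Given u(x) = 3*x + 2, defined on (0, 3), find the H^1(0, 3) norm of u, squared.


||u||_{H^1}^2 = 174

The H^1 norm (squared) on an interval (0, L) is
  ||u||_{H^1}^2 = ∫_0^L u(x)^2 dx + ∫_0^L u'(x)^2 dx.
Compute u'(x) = 3.
Then u(x)^2 = 9*x**2 + 12*x + 4 and u'(x)^2 = 9.
Integrate each monomial from 0 to 3 using ∫_0^3 c·x^n dx = c·3^(n+1)/(n+1):
  ∫_0^3 u(x)^2 dx = ∫_0^3 (9*x^2 + 12*x + 4) dx. Term by term:
    ∫_0^3 9*x^2 dx = 81;  ∫_0^3 12*x dx = 54;  ∫_0^3 4 dx = 12.
  Sum: 81 + 54 + 12 = 147.
  ∫_0^3 u'(x)^2 dx = ∫_0^3 (9) dx. Term by term:
    ∫_0^3 9 dx = 27.
Adding: ||u||_{H^1}^2 = 147 + 27 = 174.


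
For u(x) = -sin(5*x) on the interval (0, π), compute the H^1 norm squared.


||u||_{H^1(0,π)}^2 = 13*π

u'(x) = -5*cos(5*x).
Expand u² and (u')² and integrate term by term on (0, π), using: for integers n ≥ 1, ∫_0^π sin²(nx) dx = ∫_0^π cos²(nx) dx = π/2; for n ≠ n', ∫_0^π sin(nx)sin(n'x) dx = ∫_0^π cos(nx)cos(n'x) dx = 0; and by product-to-sum, ∫_0^π sin(nx)cos(n'x) dx = ½∫_0^π [sin((n+n')x) + sin((n−n')x)] dx, which is 0 when n+n' is even and 2n/(n²−n'²) when n+n' is odd (it need not vanish on (0, π)).
  u² squared terms: (-1)²·∫sin(5x)² dx = 1·π/2 = π/2.
  So ∫_0^π u² dx = π/2.
  (u')² squared terms: (-5)²·∫cos(5x)² dx = 25·π/2 = 25*π/2.
  So ∫_0^π (u')² dx = 25*π/2.
||u||_{H^1}^2 = (π/2) + (25*π/2) = 13*π.


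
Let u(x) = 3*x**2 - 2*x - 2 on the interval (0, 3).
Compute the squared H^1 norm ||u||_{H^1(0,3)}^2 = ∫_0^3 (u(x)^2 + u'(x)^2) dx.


||u||_{H^1}^2 = 1992/5

The H^1 norm (squared) on an interval (0, L) is
  ||u||_{H^1}^2 = ∫_0^L u(x)^2 dx + ∫_0^L u'(x)^2 dx.
Compute u'(x) = 6*x - 2.
Then u(x)^2 = 9*x**4 - 12*x**3 - 8*x**2 + 8*x + 4 and u'(x)^2 = 36*x**2 - 24*x + 4.
Integrate each monomial from 0 to 3 using ∫_0^3 c·x^n dx = c·3^(n+1)/(n+1):
  ∫_0^3 u(x)^2 dx = ∫_0^3 (9*x^4 - 12*x^3 - 8*x^2 + 8*x + 4) dx. Term by term:
    ∫_0^3 9*x^4 dx = 2187/5;  ∫_0^3 -12*x^3 dx = -243;  ∫_0^3 -8*x^2 dx = -72;
    ∫_0^3 8*x dx = 36;  ∫_0^3 4 dx = 12.
  Sum: 2187/5 − 243 − 72 + 36 + 12 = 852/5.
  ∫_0^3 u'(x)^2 dx = ∫_0^3 (36*x^2 - 24*x + 4) dx. Term by term:
    ∫_0^3 36*x^2 dx = 324;  ∫_0^3 -24*x dx = -108;  ∫_0^3 4 dx = 12.
  Sum: 324 − 108 + 12 = 228.
Adding: ||u||_{H^1}^2 = 852/5 + 228 = 1992/5.


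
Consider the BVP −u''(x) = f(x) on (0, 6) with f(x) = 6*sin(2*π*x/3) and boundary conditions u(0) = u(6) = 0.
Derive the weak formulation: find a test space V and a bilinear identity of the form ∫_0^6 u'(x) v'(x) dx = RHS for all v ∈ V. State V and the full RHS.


V = H^1_0(0, 6) (so v(0) = v(6) = 0); weak form: ∫_0^6 u'v' dx = ∫_0^6 (6*sin(2*π*x/3)) v dx for all v ∈ V.

Multiply both sides by a test function v and integrate from 0 to 6:
  ∫_0^6 −u''(x) v(x) dx = ∫_0^6 f(x) v(x) dx.
Integrate the LHS by parts once:
  ∫_0^6 −u'' v dx = −[u'(x) v(x)]_0^6 + ∫_0^6 u'(x) v'(x) dx.
Thus ∫_0^6 u'(x) v'(x) dx = ∫_0^6 f(x) v(x) dx + [u'(x) v(x)]_0^6.
Choose V so that boundary terms are either known or forced to vanish.
u is Dirichlet: u(0) = u(6) = 0. Let V = H^1_0(0, 6); then v(0) = v(6) = 0, and [u' v]_0^6 = 0.
Weak formulation: find u (satisfying any essential BC) such that ∫_0^6 u'(x) v'(x) dx = ∫_0^6 f v dx for all v ∈ V.
Substituting f(x) = 6*sin(2*π*x/3), the right-hand side is ∫_0^6 (6*sin(2*π*x/3)) v dx.


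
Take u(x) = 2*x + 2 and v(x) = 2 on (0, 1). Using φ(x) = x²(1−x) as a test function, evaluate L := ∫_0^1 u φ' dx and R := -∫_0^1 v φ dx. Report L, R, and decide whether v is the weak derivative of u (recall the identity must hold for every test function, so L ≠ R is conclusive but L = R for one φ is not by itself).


LHS = -1/6, RHS = -1/6. Yes, v = u' weakly.

u(x) = 2*x + 2, classical derivative u'(x) = 2.
φ(x) = x²(1−x), so φ'(x) = x*(2 - 3*x).
Note φ(0) = φ(1) = 0, so the boundary term u·φ vanishes.
LHS = ∫_0^1 u(x) φ'(x) dx = ∫_0^1 (-6*x^3 - 2*x^2 + 4*x) dx. Term by term:
  ∫_0^1 -6*x^3 dx = -3/2;  ∫_0^1 -2*x^2 dx = -2/3;  ∫_0^1 4*x dx = 2.
Sum: -3/2 − 2/3 + 2 = -1/6.
So LHS = -1/6.
∫_0^1 v(x) φ(x) dx = ∫_0^1 (-2*x^3 + 2*x^2) dx. Term by term:
  ∫_0^1 -2*x^3 dx = -1/2;  ∫_0^1 2*x^2 dx = 2/3.
Sum: -1/2 + 2/3 = 1/6.
So RHS = -∫_0^1 v(x) φ(x) dx = -1/6.
LHS = RHS, so the identity holds for this test φ.
Moreover u is smooth here and v(x) = u'(x) = 2 pointwise, so the identity holds for every test function. Hence v is the weak derivative of u.


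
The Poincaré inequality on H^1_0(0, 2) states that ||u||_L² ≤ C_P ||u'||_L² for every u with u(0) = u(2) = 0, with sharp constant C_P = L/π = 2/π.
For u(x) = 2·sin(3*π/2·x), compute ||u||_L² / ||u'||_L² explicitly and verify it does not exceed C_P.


||u||_L² / ||u'||_L² = 2/(3*π) < C_P = 2/π.

u(x) = 2·sin(3*π/2·x), so u'(x) = 3*π*cos(3*π*x/2).
Writing u(x) = A·sin(kπx/L) with A = 2 and k = 3, use ∫_0^L sin²(kπx/L) dx = L/2 and ∫_0^L cos²(kπx/L) dx = L/2.
u² = 4·sin²(3*π/2·x) and (u')² = 9*π^2·cos²(3*π/2·x), and each of sin², cos² integrates to L/2 = 1 over (0, 2).
∫_0^2 u² dx = 4, so ||u||_L² = 2.
∫_0^2 (u')² dx = 9*π^2, so ||u'||_L² = 3*π.
Ratio ||u||_L² / ||u'||_L² = 2/(3*π).
Sharp Poincaré constant on H^1_0(0, 2) is C_P = L/π = 2/π, achieved by sin(π/2·x).
This is the k = 3 harmonic; the ratio L/(kπ) is strictly less than C_P = L/π, consistent with the sharp inequality ||u||_L² ≤ C_P ||u'||_L².


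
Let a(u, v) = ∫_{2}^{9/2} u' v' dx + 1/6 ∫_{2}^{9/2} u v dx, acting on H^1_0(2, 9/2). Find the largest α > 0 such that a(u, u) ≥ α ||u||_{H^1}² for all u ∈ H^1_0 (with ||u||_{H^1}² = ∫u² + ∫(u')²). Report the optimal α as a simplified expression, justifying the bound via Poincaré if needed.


α = (25 + 24*π^2)/(6*(25 + 4*π^2))

Coercivity of a(·,·) on H^1_0(2, 9/2) means a(u, u) ≥ α ||u||_{H^1}² for every u ∈ H^1_0.
The interval has length L = 5/2, and Poincaré/coercivity depend only on L. Here a(u, u) = ∫(u')² + (1/6)·∫u².
Here 0 < c = 1/6 < 1. The condition a(u,u) ≥ α||u||_{H^1}² reads (1−α)∫(u')² ≥ (α−c)∫u². Any admissible α is ≤ 1 (rapidly oscillating u have ∫u²/∫(u')² → 0), and α = 1 would force 0 ≥ (1−c)∫u², impossible since c < 1; so 1−α > 0. By the sharp Poincaré inequality on H^1_0 of an interval of length L, ∫(u')² ≥ (π/L)²∫u² with equality for the first sine mode sin(π(x−x₀)/L) (x₀ the left endpoint), so the inequality holds for all u iff (1−α)(π/L)² ≥ α − c, i.e. α ≤ ((π/L)² + c)/((π/L)² + 1) = (1 + c(L/π)²)/(1 + (L/π)²). With (π/L)² = 4*π^2/25 and c = 1/6, the largest admissible constant is α = ((π/L)² + c)/((π/L)² + 1).
Simplifying, α = (25 + 24*π^2)/(6*(25 + 4*π^2)).


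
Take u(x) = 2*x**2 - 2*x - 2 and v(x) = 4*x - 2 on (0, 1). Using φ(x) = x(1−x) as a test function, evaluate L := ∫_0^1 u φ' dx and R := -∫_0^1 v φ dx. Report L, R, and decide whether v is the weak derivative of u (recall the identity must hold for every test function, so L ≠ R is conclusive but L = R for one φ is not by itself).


LHS = 0, RHS = 0. Yes, v = u' weakly.

u(x) = 2*x**2 - 2*x - 2, classical derivative u'(x) = 4*x - 2.
φ(x) = x(1−x), so φ'(x) = 1 - 2*x.
Note φ(0) = φ(1) = 0, so the boundary term u·φ vanishes.
LHS = ∫_0^1 u(x) φ'(x) dx = ∫_0^1 (-4*x^3 + 6*x^2 + 2*x - 2) dx. Term by term:
  ∫_0^1 -4*x^3 dx = -1;  ∫_0^1 6*x^2 dx = 2;  ∫_0^1 2*x dx = 1;
  ∫_0^1 -2 dx = -2.
Sum: -1 + 2 + 1 − 2 = 0.
So LHS = 0.
∫_0^1 v(x) φ(x) dx = ∫_0^1 (-4*x^3 + 6*x^2 - 2*x) dx. Term by term:
  ∫_0^1 -4*x^3 dx = -1;  ∫_0^1 6*x^2 dx = 2;  ∫_0^1 -2*x dx = -1.
Sum: -1 + 2 − 1 = 0.
So RHS = -∫_0^1 v(x) φ(x) dx = 0.
LHS = RHS, so the identity holds for this test φ.
Moreover u is smooth here and v(x) = u'(x) = 4*x - 2 pointwise, so the identity holds for every test function. Hence v is the weak derivative of u.


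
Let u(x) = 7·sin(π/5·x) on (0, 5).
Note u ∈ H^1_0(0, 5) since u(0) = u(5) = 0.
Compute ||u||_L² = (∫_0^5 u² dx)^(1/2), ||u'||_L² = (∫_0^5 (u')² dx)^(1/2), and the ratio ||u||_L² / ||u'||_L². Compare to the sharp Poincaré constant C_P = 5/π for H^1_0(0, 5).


||u||_L² / ||u'||_L² = 5/π = C_P.

u(x) = 7·sin(π/5·x), so u'(x) = 7*π*cos(π*x/5)/5.
Writing u(x) = A·sin(kπx/L) with A = 7 and k = 1, use ∫_0^L sin²(kπx/L) dx = L/2 and ∫_0^L cos²(kπx/L) dx = L/2.
u² = 49·sin²(π/5·x) and (u')² = 49*π^2/25·cos²(π/5·x), and each of sin², cos² integrates to L/2 = 5/2 over (0, 5).
∫_0^5 u² dx = 245/2, so ||u||_L² = 7*sqrt(10)/2.
∫_0^5 (u')² dx = 49*π^2/10, so ||u'||_L² = 7*sqrt(10)*π/10.
Ratio ||u||_L² / ||u'||_L² = 5/π.
Sharp Poincaré constant on H^1_0(0, 5) is C_P = L/π = 5/π, achieved by sin(π/5·x).
This is the k = 1 eigenfunction (up to amplitude), so the ratio equals the sharp Poincaré constant exactly.


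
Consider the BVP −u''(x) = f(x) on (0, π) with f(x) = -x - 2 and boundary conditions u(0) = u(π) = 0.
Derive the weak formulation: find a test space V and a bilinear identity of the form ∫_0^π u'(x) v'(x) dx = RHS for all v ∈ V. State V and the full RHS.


V = H^1_0(0, π) (so v(0) = v(π) = 0); weak form: ∫_0^π u'v' dx = ∫_0^π (-x - 2) v dx for all v ∈ V.

Multiply both sides by a test function v and integrate from 0 to π:
  ∫_0^π −u''(x) v(x) dx = ∫_0^π f(x) v(x) dx.
Integrate the LHS by parts once:
  ∫_0^π −u'' v dx = −[u'(x) v(x)]_0^π + ∫_0^π u'(x) v'(x) dx.
Thus ∫_0^π u'(x) v'(x) dx = ∫_0^π f(x) v(x) dx + [u'(x) v(x)]_0^π.
Choose V so that boundary terms are either known or forced to vanish.
u is Dirichlet: u(0) = u(π) = 0. Let V = H^1_0(0, π); then v(0) = v(π) = 0, and [u' v]_0^π = 0.
Weak formulation: find u (satisfying any essential BC) such that ∫_0^π u'(x) v'(x) dx = ∫_0^π f v dx for all v ∈ V.
Substituting f(x) = -x - 2, the right-hand side is ∫_0^π (-x - 2) v dx.


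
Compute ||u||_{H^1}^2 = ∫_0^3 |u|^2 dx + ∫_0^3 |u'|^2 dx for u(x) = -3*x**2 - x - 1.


||u||_{H^1}^2 = 10149/10

The H^1 norm (squared) on an interval (0, L) is
  ||u||_{H^1}^2 = ∫_0^L u(x)^2 dx + ∫_0^L u'(x)^2 dx.
Compute u'(x) = -6*x - 1.
Then u(x)^2 = 9*x**4 + 6*x**3 + 7*x**2 + 2*x + 1 and u'(x)^2 = 36*x**2 + 12*x + 1.
Integrate each monomial from 0 to 3 using ∫_0^3 c·x^n dx = c·3^(n+1)/(n+1):
  ∫_0^3 u(x)^2 dx = ∫_0^3 (9*x^4 + 6*x^3 + 7*x^2 + 2*x + 1) dx. Term by term:
    ∫_0^3 9*x^4 dx = 2187/5;  ∫_0^3 6*x^3 dx = 243/2;  ∫_0^3 7*x^2 dx = 63;
    ∫_0^3 2*x dx = 9;  ∫_0^3 1 dx = 3.
  Sum: 2187/5 + 243/2 + 63 + 9 + 3 = 6339/10.
  ∫_0^3 u'(x)^2 dx = ∫_0^3 (36*x^2 + 12*x + 1) dx. Term by term:
    ∫_0^3 36*x^2 dx = 324;  ∫_0^3 12*x dx = 54;  ∫_0^3 1 dx = 3.
  Sum: 324 + 54 + 3 = 381.
Adding: ||u||_{H^1}^2 = 6339/10 + 381 = 10149/10.


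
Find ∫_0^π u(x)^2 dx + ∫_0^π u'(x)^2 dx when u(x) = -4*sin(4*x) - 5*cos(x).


||u||_{H^1(0,π)}^2 = 128/3 + 161*π

u'(x) = 5*sin(x) - 16*cos(4*x).
Expand u² and (u')² and integrate term by term on (0, π), using: for integers n ≥ 1, ∫_0^π sin²(nx) dx = ∫_0^π cos²(nx) dx = π/2; for n ≠ n', ∫_0^π sin(nx)sin(n'x) dx = ∫_0^π cos(nx)cos(n'x) dx = 0; and by product-to-sum, ∫_0^π sin(nx)cos(n'x) dx = ½∫_0^π [sin((n+n')x) + sin((n−n')x)] dx, which is 0 when n+n' is even and 2n/(n²−n'²) when n+n' is odd (it need not vanish on (0, π)).
  u² squared terms: (-5)²·∫cos(x)² dx = 25·π/2 = 25*π/2;  (-4)²·∫sin(4x)² dx = 16·π/2 = 8*π.
  u² cross terms: 2·(-5)·(-4)·∫cos(x)·sin(4x) dx = 40·(8/15) = 64/3.
  So ∫_0^π u² dx = 25*π/2 + 8*π + 64/3 = 64/3 + 41*π/2.
  (u')² squared terms: (-16)²·∫cos(4x)² dx = 256·π/2 = 128*π;  (5)²·∫sin(x)² dx = 25·π/2 = 25*π/2.
  (u')² cross terms: 2·(-16)·(5)·∫cos(4x)·sin(x) dx = -160·(-2/15) = 64/3.
  So ∫_0^π (u')² dx = 128*π + 25*π/2 + 64/3 = 64/3 + 281*π/2.
||u||_{H^1}^2 = (64/3 + 41*π/2) + (64/3 + 281*π/2) = 128/3 + 161*π.


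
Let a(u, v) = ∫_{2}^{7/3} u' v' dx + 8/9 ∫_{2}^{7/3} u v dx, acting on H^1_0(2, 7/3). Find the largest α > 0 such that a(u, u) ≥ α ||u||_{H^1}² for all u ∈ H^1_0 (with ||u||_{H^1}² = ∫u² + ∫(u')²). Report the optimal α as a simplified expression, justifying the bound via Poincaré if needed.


α = (8 + 81*π^2)/(9*(1 + 9*π^2))

Coercivity of a(·,·) on H^1_0(2, 7/3) means a(u, u) ≥ α ||u||_{H^1}² for every u ∈ H^1_0.
The interval has length L = 1/3, and Poincaré/coercivity depend only on L. Here a(u, u) = ∫(u')² + (8/9)·∫u².
Here 0 < c = 8/9 < 1. The condition a(u,u) ≥ α||u||_{H^1}² reads (1−α)∫(u')² ≥ (α−c)∫u². Any admissible α is ≤ 1 (rapidly oscillating u have ∫u²/∫(u')² → 0), and α = 1 would force 0 ≥ (1−c)∫u², impossible since c < 1; so 1−α > 0. By the sharp Poincaré inequality on H^1_0 of an interval of length L, ∫(u')² ≥ (π/L)²∫u² with equality for the first sine mode sin(π(x−x₀)/L) (x₀ the left endpoint), so the inequality holds for all u iff (1−α)(π/L)² ≥ α − c, i.e. α ≤ ((π/L)² + c)/((π/L)² + 1) = (1 + c(L/π)²)/(1 + (L/π)²). With (π/L)² = 9*π^2 and c = 8/9, the largest admissible constant is α = ((π/L)² + c)/((π/L)² + 1).
Simplifying, α = (8 + 81*π^2)/(9*(1 + 9*π^2)).


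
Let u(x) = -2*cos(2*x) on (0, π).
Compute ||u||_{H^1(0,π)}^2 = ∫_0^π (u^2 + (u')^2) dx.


||u||_{H^1(0,π)}^2 = 10*π

u'(x) = 4*sin(2*x).
Expand u² and (u')² and integrate term by term on (0, π), using: for integers n ≥ 1, ∫_0^π sin²(nx) dx = ∫_0^π cos²(nx) dx = π/2; for n ≠ n', ∫_0^π sin(nx)sin(n'x) dx = ∫_0^π cos(nx)cos(n'x) dx = 0; and by product-to-sum, ∫_0^π sin(nx)cos(n'x) dx = ½∫_0^π [sin((n+n')x) + sin((n−n')x)] dx, which is 0 when n+n' is even and 2n/(n²−n'²) when n+n' is odd (it need not vanish on (0, π)).
  u² squared terms: (-2)²·∫cos(2x)² dx = 4·π/2 = 2*π.
  So ∫_0^π u² dx = 2*π.
  (u')² squared terms: (4)²·∫sin(2x)² dx = 16·π/2 = 8*π.
  So ∫_0^π (u')² dx = 8*π.
||u||_{H^1}^2 = (2*π) + (8*π) = 10*π.


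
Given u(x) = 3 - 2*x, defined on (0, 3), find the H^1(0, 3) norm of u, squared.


||u||_{H^1}^2 = 21

The H^1 norm (squared) on an interval (0, L) is
  ||u||_{H^1}^2 = ∫_0^L u(x)^2 dx + ∫_0^L u'(x)^2 dx.
Compute u'(x) = -2.
Then u(x)^2 = 4*x**2 - 12*x + 9 and u'(x)^2 = 4.
Integrate each monomial from 0 to 3 using ∫_0^3 c·x^n dx = c·3^(n+1)/(n+1):
  ∫_0^3 u(x)^2 dx = ∫_0^3 (4*x^2 - 12*x + 9) dx. Term by term:
    ∫_0^3 4*x^2 dx = 36;  ∫_0^3 -12*x dx = -54;  ∫_0^3 9 dx = 27.
  Sum: 36 − 54 + 27 = 9.
  ∫_0^3 u'(x)^2 dx = ∫_0^3 (4) dx. Term by term:
    ∫_0^3 4 dx = 12.
Adding: ||u||_{H^1}^2 = 9 + 12 = 21.


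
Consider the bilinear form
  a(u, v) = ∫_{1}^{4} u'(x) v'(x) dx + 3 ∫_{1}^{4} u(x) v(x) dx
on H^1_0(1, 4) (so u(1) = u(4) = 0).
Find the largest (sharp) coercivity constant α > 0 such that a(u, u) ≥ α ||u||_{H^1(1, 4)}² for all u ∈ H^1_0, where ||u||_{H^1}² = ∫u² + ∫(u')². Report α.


α = 1

Coercivity of a(·,·) on H^1_0(1, 4) means a(u, u) ≥ α ||u||_{H^1}² for every u ∈ H^1_0.
The interval has length L = 3, and Poincaré/coercivity depend only on L. Here a(u, u) = ∫(u')² + (3)·∫u².
Here c = 3 ≥ 1, so a(u,u) = ∫(u')² + c∫u² ≥ ∫(u')² + ∫u² = ||u||_{H^1}², i.e. α = 1 works. No larger α is possible: a(u,u) ≥ α||u||_{H^1}² means (1−α)∫(u')² ≥ (α−c)∫u², and for the modes u_n = sin(nπ(x−x₀)/L) (x₀ the left endpoint) one has ∫u_n²/∫(u_n')² = (L/(nπ))² → 0, so a(u_n,u_n)/||u_n||_{H^1}² → 1. Hence the optimal constant is α = 1.
Therefore α = 1.


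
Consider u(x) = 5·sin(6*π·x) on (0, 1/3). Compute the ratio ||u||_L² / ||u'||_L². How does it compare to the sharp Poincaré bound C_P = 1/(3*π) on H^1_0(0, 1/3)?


||u||_L² / ||u'||_L² = 1/(6*π) < C_P = 1/(3*π).

u(x) = 5·sin(6*π·x), so u'(x) = 30*π*cos(6*π*x).
Writing u(x) = A·sin(kπx/L) with A = 5 and k = 2, use ∫_0^L sin²(kπx/L) dx = L/2 and ∫_0^L cos²(kπx/L) dx = L/2.
u² = 25·sin²(6*π·x) and (u')² = 900*π^2·cos²(6*π·x), and each of sin², cos² integrates to L/2 = 1/6 over (0, 1/3).
∫_0^1/3 u² dx = 25/6, so ||u||_L² = 5*sqrt(6)/6.
∫_0^1/3 (u')² dx = 150*π^2, so ||u'||_L² = 5*sqrt(6)*π.
Ratio ||u||_L² / ||u'||_L² = 1/(6*π).
Sharp Poincaré constant on H^1_0(0, 1/3) is C_P = L/π = 1/(3*π), achieved by sin(3*π·x).
This is the k = 2 harmonic; the ratio L/(kπ) is strictly less than C_P = L/π, consistent with the sharp inequality ||u||_L² ≤ C_P ||u'||_L².


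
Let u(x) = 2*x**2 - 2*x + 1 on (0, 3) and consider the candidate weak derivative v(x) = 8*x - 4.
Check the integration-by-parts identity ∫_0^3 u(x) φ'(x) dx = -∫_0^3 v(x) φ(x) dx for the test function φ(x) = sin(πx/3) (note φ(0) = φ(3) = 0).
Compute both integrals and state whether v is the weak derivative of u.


LHS = -24/π, RHS = -48/π. No, v is not the weak derivative of u.

u(x) = 2*x**2 - 2*x + 1, classical derivative u'(x) = 4*x - 2.
φ(x) = sin(πx/3), so φ'(x) = π*cos(π*x/3)/3.
Note φ(0) = φ(3) = 0, so the boundary term u·φ vanishes.
LHS = ∫_0^3 u(x) φ'(x) dx = ∫_0^3 (2*π*x^2*cos(π*x/3)/3 - 2*π*x*cos(π*x/3)/3 + π*cos(π*x/3)/3) dx. Term by term:
  ∫_0^3 π*cos(π*x/3)/3 dx = 0;  ∫_0^3 -2*π*x*cos(π*x/3)/3 dx = 12/π;  ∫_0^3 2*π*x^2*cos(π*x/3)/3 dx = -36/π.
Sum: 0 + 12/π − 36/π = -24/π.
So LHS = -24/π.
∫_0^3 v(x) φ(x) dx = ∫_0^3 (8*x*sin(π*x/3) - 4*sin(π*x/3)) dx. Term by term:
  ∫_0^3 -4*sin(π*x/3) dx = -24/π;  ∫_0^3 8*x*sin(π*x/3) dx = 72/π.
Sum: -24/π + 72/π = 48/π.
So RHS = -∫_0^3 v(x) φ(x) dx = -48/π.
LHS − RHS = 24/π ≠ 0, so the identity fails.
(For a valid weak derivative the identity must hold for EVERY test function, in particular this one. The failure shows v is NOT the weak derivative of u.)
Correct weak derivative would be u'(x) = 4*x - 2.


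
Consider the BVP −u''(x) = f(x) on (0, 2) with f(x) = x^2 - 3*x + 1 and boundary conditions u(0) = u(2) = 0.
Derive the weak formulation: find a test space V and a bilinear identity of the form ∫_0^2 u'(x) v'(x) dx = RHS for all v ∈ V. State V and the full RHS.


V = H^1_0(0, 2) (so v(0) = v(2) = 0); weak form: ∫_0^2 u'v' dx = ∫_0^2 (x^2 - 3*x + 1) v dx for all v ∈ V.

Multiply both sides by a test function v and integrate from 0 to 2:
  ∫_0^2 −u''(x) v(x) dx = ∫_0^2 f(x) v(x) dx.
Integrate the LHS by parts once:
  ∫_0^2 −u'' v dx = −[u'(x) v(x)]_0^2 + ∫_0^2 u'(x) v'(x) dx.
Thus ∫_0^2 u'(x) v'(x) dx = ∫_0^2 f(x) v(x) dx + [u'(x) v(x)]_0^2.
Choose V so that boundary terms are either known or forced to vanish.
u is Dirichlet: u(0) = u(2) = 0. Let V = H^1_0(0, 2); then v(0) = v(2) = 0, and [u' v]_0^2 = 0.
Weak formulation: find u (satisfying any essential BC) such that ∫_0^2 u'(x) v'(x) dx = ∫_0^2 f v dx for all v ∈ V.
Substituting f(x) = x^2 - 3*x + 1, the right-hand side is ∫_0^2 (x^2 - 3*x + 1) v dx.


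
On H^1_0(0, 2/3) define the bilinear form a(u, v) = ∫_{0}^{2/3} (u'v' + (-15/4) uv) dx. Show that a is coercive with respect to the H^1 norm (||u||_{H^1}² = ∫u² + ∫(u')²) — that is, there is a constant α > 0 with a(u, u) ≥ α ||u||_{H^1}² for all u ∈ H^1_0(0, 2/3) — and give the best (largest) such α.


α = 3*(-5 + 3*π^2)/(4 + 9*π^2)

Coercivity of a(·,·) on H^1_0(0, 2/3) means a(u, u) ≥ α ||u||_{H^1}² for every u ∈ H^1_0.
The interval has length L = 2/3, and Poincaré/coercivity depend only on L. Here a(u, u) = ∫(u')² + (-15/4)·∫u².
Here c = -15/4 < 0 with |c| < (π/L)² = 9*π^2/4, so coercivity still holds. The condition a(u,u) ≥ α||u||_{H^1}² reads (1−α)∫(u')² ≥ (α−c)∫u². Any admissible α is ≤ 1 (rapidly oscillating u have ∫u²/∫(u')² → 0), and α = 1 would force 0 ≥ (1−c)∫u², impossible since c < 1; so 1−α > 0. By the sharp Poincaré inequality on H^1_0 of an interval of length L, ∫(u')² ≥ (π/L)²∫u² with equality for the first sine mode sin(π(x−x₀)/L) (x₀ the left endpoint), so the inequality holds for all u iff (1−α)(π/L)² ≥ α − c, i.e. α ≤ ((π/L)² + c)/((π/L)² + 1) = (1 + c(L/π)²)/(1 + (L/π)²). (Direct route, valid since c ≤ 0: Poincaré gives c∫u² ≥ c(L/π)²∫(u')², so a(u,u) ≥ (1 + c(L/π)²)∫(u')², while ||u||_{H^1}² ≤ (1 + (L/π)²)∫(u')²; dividing yields the same α.) With (π/L)² = 9*π^2/4 and c = -15/4, the largest admissible constant is α = ((π/L)² + c)/((π/L)² + 1).
Simplifying, α = 3*(-5 + 3*π^2)/(4 + 9*π^2).


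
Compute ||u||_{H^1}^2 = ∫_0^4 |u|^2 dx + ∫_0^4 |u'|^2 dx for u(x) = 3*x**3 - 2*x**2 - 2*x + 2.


||u||_{H^1}^2 = 842784/35

The H^1 norm (squared) on an interval (0, L) is
  ||u||_{H^1}^2 = ∫_0^L u(x)^2 dx + ∫_0^L u'(x)^2 dx.
Compute u'(x) = 9*x**2 - 4*x - 2.
Then u(x)^2 = 9*x**6 - 12*x**5 - 8*x**4 + 20*x**3 - 4*x**2 - 8*x + 4 and u'(x)^2 = 81*x**4 - 72*x**3 - 20*x**2 + 16*x + 4.
Integrate each monomial from 0 to 4 using ∫_0^4 c·x^n dx = c·4^(n+1)/(n+1):
  ∫_0^4 u(x)^2 dx = ∫_0^4 (9*x^6 - 12*x^5 - 8*x^4 + 20*x^3 - 4*x^2 - 8*x + 4) dx. Term by term:
    ∫_0^4 9*x^6 dx = 147456/7;  ∫_0^4 -12*x^5 dx = -8192;  ∫_0^4 -8*x^4 dx = -8192/5;
    ∫_0^4 20*x^3 dx = 1280;  ∫_0^4 -4*x^2 dx = -256/3;  ∫_0^4 -8*x dx = -64;
    ∫_0^4 4 dx = 16.
  Sum: 147456/7 − 8192 − 8192/5 + 1280 − 256/3 − 64 + 16 = 1300048/105.
  ∫_0^4 u'(x)^2 dx = ∫_0^4 (81*x^4 - 72*x^3 - 20*x^2 + 16*x + 4) dx. Term by term:
    ∫_0^4 81*x^4 dx = 82944/5;  ∫_0^4 -72*x^3 dx = -4608;  ∫_0^4 -20*x^2 dx = -1280/3;
    ∫_0^4 16*x dx = 128;  ∫_0^4 4 dx = 16.
  Sum: 82944/5 − 4608 − 1280/3 + 128 + 16 = 175472/15.
Adding: ||u||_{H^1}^2 = 1300048/105 + 175472/15 = 842784/35.
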